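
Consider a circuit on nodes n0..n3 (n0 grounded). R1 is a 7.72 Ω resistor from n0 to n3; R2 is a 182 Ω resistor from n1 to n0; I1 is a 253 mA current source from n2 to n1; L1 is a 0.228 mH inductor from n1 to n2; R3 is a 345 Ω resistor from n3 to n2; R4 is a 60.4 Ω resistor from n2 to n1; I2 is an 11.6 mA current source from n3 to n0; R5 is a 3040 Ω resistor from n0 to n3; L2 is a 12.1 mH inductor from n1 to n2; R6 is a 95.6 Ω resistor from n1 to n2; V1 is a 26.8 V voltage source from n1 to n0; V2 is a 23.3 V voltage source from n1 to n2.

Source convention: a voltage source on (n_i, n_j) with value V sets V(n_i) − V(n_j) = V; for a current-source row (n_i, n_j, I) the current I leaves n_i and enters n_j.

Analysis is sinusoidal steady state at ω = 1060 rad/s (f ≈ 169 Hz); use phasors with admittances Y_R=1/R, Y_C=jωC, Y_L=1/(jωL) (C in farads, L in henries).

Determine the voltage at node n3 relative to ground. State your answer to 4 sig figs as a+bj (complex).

Element admittances at ω=1060 rad/s:
  Y(R1) = 0.1295+0.000j S between n0,n3
  Y(R2) = 0.005495+0.000j S between n1,n0
  I1: injects 0.253 A into n1 (from n2)
  Y(L1) = 0.000-4.138j S between n1,n2
  Y(R3) = 0.002899+0.000j S between n3,n2
  Y(R4) = 0.01656+0.000j S between n2,n1
  I2: injects 0.0116 A into n0 (from n3)
  Y(R5) = 0.0003289+0.000j S between n0,n3
  Y(L2) = 0.000-0.07797j S between n1,n2
  Y(R6) = 0.01046+0.000j S between n1,n2
  V1: constraint V(n1)−V(n0) = 26.8
  V2: constraint V(n1)−V(n2) = 23.3
Assemble and solve the 5×5 MNA system:
  V(n1)=26.80+0.000j  V(n2)=3.500+0.000j  V(n3)=-0.01096+0.000j
  i(V1)=-0.1574+0.000j  i(V2)=-0.3663+98.23j

-0.01096+0.000j V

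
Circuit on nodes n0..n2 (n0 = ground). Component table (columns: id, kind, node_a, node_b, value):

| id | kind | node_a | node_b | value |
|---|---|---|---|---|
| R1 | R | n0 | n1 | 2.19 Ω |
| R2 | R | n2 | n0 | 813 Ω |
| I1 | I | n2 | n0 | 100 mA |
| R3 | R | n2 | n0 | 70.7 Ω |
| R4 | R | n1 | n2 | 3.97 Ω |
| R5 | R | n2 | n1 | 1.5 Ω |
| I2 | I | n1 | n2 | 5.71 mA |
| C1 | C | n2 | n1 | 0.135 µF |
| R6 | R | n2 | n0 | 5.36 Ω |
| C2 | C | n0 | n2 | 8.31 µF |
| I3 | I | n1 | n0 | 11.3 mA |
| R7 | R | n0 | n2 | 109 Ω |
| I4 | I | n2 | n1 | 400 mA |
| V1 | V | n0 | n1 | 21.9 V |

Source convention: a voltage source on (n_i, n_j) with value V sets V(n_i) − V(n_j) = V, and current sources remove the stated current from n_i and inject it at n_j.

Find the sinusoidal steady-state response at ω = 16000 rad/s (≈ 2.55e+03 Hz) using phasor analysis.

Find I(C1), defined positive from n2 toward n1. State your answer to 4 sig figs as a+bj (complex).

-0.004558+0.008440j A

MNA unknowns: 2 node voltages V₁..V_2 plus 1 source current (V1)
R1: Y=0.4566+0.000j on G[0,1]
R2: Y=0.001230+0.000j on G[2,0]
I1: z[2]−=0.1, z[0]+=0.1
R3: Y=0.01414+0.000j on G[2,0]
R4: Y=0.2519+0.000j on G[1,2]
R5: Y=0.6667+0.000j on G[2,1]
I2: z[1]−=0.00571, z[2]+=0.00571
C1: Y=0.000+0.002160j on G[2,1]
R6: Y=0.1866+0.000j on G[2,0]
C2: Y=0.000+0.1330j on G[0,2]
I3: z[1]−=0.0113, z[0]+=0.0113
R7: Y=0.009174+0.000j on G[0,2]
I4: z[2]−=0.4, z[1]+=0.4
V1: row V0−V1=21.9, i_V1 at 0,1
solve → V1=-21.90+0.000j, V2=-17.99+2.110j
aux → i_V1=-13.97-1.947j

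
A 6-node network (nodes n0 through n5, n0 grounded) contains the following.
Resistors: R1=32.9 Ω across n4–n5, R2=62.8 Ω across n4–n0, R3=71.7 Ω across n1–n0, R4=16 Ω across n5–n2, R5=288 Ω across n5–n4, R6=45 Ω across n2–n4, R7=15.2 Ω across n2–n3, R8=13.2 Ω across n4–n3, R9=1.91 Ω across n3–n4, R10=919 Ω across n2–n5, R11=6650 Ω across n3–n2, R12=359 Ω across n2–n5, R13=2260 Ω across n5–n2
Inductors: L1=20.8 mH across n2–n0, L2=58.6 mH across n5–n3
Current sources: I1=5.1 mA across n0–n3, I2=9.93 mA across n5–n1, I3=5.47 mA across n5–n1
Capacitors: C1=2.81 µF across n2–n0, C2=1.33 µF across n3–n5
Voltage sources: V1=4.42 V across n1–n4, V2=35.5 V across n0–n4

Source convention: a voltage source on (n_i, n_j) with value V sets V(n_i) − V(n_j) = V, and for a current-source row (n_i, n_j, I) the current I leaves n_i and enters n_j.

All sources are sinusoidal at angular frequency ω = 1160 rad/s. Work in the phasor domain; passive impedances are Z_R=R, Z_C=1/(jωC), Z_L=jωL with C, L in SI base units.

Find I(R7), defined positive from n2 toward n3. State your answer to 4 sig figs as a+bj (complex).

Element admittances at ω=1160 rad/s:
  Y(R1) = 0.03040+0.000j S between n4,n5
  Y(R2) = 0.01592+0.000j S between n4,n0
  Y(R3) = 0.01395+0.000j S between n1,n0
  Y(L1) = 0.000-0.04145j S between n2,n0
  I1: injects 0.0051 A into n3 (from n0)
  Y(R4) = 0.06250+0.000j S between n5,n2
  Y(C1) = 0.000+0.003260j S between n2,n0
  Y(R5) = 0.003472+0.000j S between n5,n4
  Y(R6) = 0.02222+0.000j S between n2,n4
  Y(R7) = 0.06579+0.000j S between n2,n3
  Y(R8) = 0.07576+0.000j S between n4,n3
  Y(C2) = 0.000+0.001543j S between n3,n5
  Y(R9) = 0.5236+0.000j S between n3,n4
  Y(R10) = 0.001088+0.000j S between n2,n5
  Y(R11) = 0.0001504+0.000j S between n3,n2
  I2: injects 0.00993 A into n1 (from n5)
  I3: injects 0.00547 A into n1 (from n5)
  Y(L2) = 0.000-0.01471j S between n5,n3
  Y(R12) = 0.002786+0.000j S between n2,n5
  Y(R13) = 0.0004425+0.000j S between n5,n2
  V1: constraint V(n1)−V(n4) = 4.42
  V2: constraint V(n0)−V(n4) = 35.5
Assemble and solve the 7×7 MNA system:
  V(n1)=-31.08+0.000j  V(n2)=-31.08-11.17j  V(n3)=-35.17-1.171j  V(n4)=-35.50+0.000j  V(n5)=-31.96-6.993j
  i(V1)=0.4489+0.000j  i(V2)=-1.430+1.187j

0.2691-0.6579j A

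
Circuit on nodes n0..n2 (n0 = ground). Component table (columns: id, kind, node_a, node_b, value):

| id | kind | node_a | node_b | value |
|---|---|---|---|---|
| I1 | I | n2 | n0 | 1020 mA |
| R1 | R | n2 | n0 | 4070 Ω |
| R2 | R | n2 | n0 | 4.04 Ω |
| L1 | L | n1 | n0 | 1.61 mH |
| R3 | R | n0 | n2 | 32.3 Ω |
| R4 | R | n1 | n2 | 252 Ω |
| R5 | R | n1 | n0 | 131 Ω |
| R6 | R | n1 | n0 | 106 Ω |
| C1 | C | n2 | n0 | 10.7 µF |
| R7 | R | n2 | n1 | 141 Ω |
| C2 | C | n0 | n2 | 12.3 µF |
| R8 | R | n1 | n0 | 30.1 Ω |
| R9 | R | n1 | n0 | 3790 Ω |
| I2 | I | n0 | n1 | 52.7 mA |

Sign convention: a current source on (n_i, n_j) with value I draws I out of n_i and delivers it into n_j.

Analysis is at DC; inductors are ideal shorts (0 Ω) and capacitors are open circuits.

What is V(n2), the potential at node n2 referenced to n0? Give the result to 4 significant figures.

MNA unknowns: 2 node voltages V₁..V_2 plus 1 source current (L1)
I1: z[2]−=1.02, z[0]+=1.02
R1: Y=0.0002457 on G[2,0]
R2: Y=0.2475 on G[2,0]
L1: row V1−V0=0, i_L1 at 1,0
R3: Y=0.03096 on G[0,2]
R4: Y=0.003968 on G[1,2]
R5: Y=0.007634 on G[1,0]
R6: Y=0.009434 on G[1,0]
C1: Y=0.000 on G[2,0]
R7: Y=0.007092 on G[2,1]
C2: Y=0.000 on G[0,2]
R8: Y=0.03322 on G[1,0]
R9: Y=0.0002639 on G[1,0]
I2: z[0]−=0.0527, z[1]+=0.0527
solve → V1=0.000, V2=-3.520
aux → i_L1=0.01377

-3.520 V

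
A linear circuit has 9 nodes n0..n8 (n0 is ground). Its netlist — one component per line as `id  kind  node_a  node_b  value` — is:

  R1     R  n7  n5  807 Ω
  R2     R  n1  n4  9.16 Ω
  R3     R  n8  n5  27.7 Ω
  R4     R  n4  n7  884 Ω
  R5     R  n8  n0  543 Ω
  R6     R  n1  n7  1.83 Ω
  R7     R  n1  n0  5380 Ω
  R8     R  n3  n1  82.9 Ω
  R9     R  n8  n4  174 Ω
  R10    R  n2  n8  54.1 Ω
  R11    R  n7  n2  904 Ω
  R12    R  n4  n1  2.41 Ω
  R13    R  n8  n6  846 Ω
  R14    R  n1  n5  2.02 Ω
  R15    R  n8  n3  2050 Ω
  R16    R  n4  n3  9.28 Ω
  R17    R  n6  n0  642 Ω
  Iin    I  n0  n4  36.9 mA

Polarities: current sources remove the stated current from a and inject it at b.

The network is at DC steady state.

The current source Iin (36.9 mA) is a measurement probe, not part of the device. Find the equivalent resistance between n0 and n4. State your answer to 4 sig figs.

Element admittances at DC:
  Y(R1) = 0.001239 S between n7,n5
  Y(R2) = 0.1092 S between n1,n4
  Y(R3) = 0.03610 S between n8,n5
  Y(R4) = 0.001131 S between n4,n7
  Y(R5) = 0.001842 S between n8,n0
  Y(R6) = 0.5464 S between n1,n7
  Y(R7) = 0.0001859 S between n1,n0
  Y(R8) = 0.01206 S between n3,n1
  Y(R9) = 0.005747 S between n8,n4
  Y(R10) = 0.01848 S between n2,n8
  Y(R11) = 0.001106 S between n7,n2
  Y(R12) = 0.4149 S between n4,n1
  Y(R13) = 0.001182 S between n8,n6
  Y(R14) = 0.4950 S between n1,n5
  Y(R15) = 0.0004878 S between n8,n3
  Y(R16) = 0.1078 S between n4,n3
  Y(R17) = 0.001558 S between n6,n0
  Iin: injects 0.0369 A into n4 (from n0)
Assemble and solve the 8×8 MNA system:
  V(n1)=14.44  V(n2)=13.66  V(n3)=14.49  V(n4)=14.50  V(n5)=14.38  V(n6)=5.873  V(n7)=14.44  V(n8)=13.61

R_eq = 392.9 Ω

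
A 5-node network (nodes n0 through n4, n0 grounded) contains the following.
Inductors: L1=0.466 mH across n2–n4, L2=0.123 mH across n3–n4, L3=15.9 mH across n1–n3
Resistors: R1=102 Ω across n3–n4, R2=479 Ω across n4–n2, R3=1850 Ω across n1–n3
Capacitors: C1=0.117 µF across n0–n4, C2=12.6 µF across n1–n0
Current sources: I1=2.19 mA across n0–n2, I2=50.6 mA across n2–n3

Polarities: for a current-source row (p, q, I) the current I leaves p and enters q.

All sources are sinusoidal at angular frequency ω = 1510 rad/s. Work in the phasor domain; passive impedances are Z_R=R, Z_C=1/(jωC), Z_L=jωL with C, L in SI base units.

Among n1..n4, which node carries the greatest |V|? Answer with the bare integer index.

MNA unknowns: 4 node voltages V₁..V_4
L1: Y=0.000-1.421j on G[2,4]
R1: Y=0.009804+0.000j on G[3,4]
L2: Y=0.000-5.384j on G[3,4]
L3: Y=0.000-0.04165j on G[1,3]
R2: Y=0.002088+0.000j on G[4,2]
C1: Y=0.000+0.0001767j on G[0,4]
I1: z[0]−=0.00219, z[2]+=0.00219
C2: Y=0.000+0.01903j on G[1,0]
R3: Y=0.0005405+0.000j on G[1,3]
I2: z[2]−=0.0506, z[3]+=0.0506
solve → V1=-6.116e-06-0.1144j, V2=0.0006086-0.1052j, V3=0.0006750-0.06218j, V4=0.0006587-0.07117j

1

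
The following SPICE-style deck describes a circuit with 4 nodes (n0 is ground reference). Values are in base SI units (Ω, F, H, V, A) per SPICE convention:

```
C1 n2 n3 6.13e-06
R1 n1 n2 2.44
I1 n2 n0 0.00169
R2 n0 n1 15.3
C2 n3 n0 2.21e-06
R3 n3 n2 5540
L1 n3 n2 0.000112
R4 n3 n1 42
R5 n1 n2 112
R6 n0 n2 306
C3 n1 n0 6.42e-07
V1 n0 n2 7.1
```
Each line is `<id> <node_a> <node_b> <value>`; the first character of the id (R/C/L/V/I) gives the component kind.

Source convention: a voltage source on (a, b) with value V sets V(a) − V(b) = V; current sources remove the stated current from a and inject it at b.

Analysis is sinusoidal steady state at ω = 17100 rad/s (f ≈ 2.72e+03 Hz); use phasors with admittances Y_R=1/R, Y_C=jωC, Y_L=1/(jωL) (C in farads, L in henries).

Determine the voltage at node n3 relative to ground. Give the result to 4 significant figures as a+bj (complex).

Element admittances at ω=17100 rad/s:
  Y(C1) = 0.000+0.1048j S between n2,n3
  Y(R1) = 0.4098+0.000j S between n1,n2
  I1: injects 0.00169 A into n0 (from n2)
  Y(R2) = 0.06536+0.000j S between n0,n1
  Y(C2) = 0.000+0.03779j S between n3,n0
  Y(R3) = 0.0001805+0.000j S between n3,n2
  Y(L1) = 0.000-0.5221j S between n3,n2
  Y(R4) = 0.02381+0.000j S between n3,n1
  Y(R5) = 0.008929+0.000j S between n1,n2
  Y(R6) = 0.003268+0.000j S between n0,n2
  Y(C3) = 0.000+0.01098j S between n1,n0
  V1: constraint V(n0)−V(n2) = 7.1
Assemble and solve the 4×4 MNA system:
  V(n1)=-6.217+0.1391j  V(n2)=-7.100+0.000j  V(n3)=-7.809+0.1003j
  i(V1)=-0.4331-0.3543j

-7.809+0.1003j V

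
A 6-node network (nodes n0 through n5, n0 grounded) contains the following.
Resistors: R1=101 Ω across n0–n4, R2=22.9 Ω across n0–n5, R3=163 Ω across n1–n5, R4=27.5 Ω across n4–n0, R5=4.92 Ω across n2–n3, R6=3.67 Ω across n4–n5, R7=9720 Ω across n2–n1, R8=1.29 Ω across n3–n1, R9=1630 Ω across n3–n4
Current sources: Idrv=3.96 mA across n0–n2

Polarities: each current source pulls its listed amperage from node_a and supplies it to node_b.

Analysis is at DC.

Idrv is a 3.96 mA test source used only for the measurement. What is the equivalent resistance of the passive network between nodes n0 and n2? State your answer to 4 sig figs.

R_eq = 165.9 Ω

Element admittances at DC:
  Y(R1) = 0.009901 S between n0,n4
  Y(R2) = 0.04367 S between n0,n5
  Y(R3) = 0.006135 S between n1,n5
  Y(R4) = 0.03636 S between n4,n0
  Y(R5) = 0.2033 S between n2,n3
  Y(R6) = 0.2725 S between n4,n5
  Y(R7) = 0.0001029 S between n2,n1
  Y(R8) = 0.7752 S between n3,n1
  Y(R9) = 0.0006135 S between n3,n4
  Idrv: injects 0.00396 A into n2 (from n0)
Assemble and solve the 5×5 MNA system:
  V(n1)=0.6328  V(n2)=0.6569  V(n3)=0.6374  V(n4)=0.04128  V(n5)=0.04695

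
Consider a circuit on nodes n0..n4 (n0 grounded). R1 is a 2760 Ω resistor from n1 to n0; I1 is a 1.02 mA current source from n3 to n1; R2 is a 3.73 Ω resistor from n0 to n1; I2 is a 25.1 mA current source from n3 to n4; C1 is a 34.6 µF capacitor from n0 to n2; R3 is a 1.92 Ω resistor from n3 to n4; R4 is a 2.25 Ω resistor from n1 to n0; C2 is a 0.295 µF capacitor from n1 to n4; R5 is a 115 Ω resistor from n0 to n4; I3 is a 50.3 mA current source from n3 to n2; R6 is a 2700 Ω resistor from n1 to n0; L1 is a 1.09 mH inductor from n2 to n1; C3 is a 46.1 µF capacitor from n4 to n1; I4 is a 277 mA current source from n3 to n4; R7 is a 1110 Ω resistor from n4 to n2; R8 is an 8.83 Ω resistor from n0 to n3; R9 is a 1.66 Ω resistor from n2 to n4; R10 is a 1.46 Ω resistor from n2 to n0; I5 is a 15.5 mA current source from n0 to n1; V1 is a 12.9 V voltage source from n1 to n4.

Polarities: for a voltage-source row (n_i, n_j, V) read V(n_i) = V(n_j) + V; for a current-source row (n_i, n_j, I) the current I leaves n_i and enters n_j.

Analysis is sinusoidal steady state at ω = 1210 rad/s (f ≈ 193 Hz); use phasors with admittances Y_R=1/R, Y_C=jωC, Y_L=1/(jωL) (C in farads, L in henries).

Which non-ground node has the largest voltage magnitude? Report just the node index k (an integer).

4

Apply KCL at each of the 4 non-ground nodes and solve the resulting linear system.
Node n1: branches {R1, I1, R2, R4, C2, R6, L1, C3, I5, V1} → V_1 = 3.333+1.953j
Node n2: branches {C1, I3, L1, R7, R9, R10} → V_2 = -2.070-2.198j
Node n3: branches {I1, I2, R3, I3, I4, R8} → V_3 = -8.416+1.604j
Node n4: branches {I2, R3, C2, R5, C3, I4, R7, R9, V1} → V_4 = -9.567+1.953j
Source currents: i(V1)=-5.508+1.979j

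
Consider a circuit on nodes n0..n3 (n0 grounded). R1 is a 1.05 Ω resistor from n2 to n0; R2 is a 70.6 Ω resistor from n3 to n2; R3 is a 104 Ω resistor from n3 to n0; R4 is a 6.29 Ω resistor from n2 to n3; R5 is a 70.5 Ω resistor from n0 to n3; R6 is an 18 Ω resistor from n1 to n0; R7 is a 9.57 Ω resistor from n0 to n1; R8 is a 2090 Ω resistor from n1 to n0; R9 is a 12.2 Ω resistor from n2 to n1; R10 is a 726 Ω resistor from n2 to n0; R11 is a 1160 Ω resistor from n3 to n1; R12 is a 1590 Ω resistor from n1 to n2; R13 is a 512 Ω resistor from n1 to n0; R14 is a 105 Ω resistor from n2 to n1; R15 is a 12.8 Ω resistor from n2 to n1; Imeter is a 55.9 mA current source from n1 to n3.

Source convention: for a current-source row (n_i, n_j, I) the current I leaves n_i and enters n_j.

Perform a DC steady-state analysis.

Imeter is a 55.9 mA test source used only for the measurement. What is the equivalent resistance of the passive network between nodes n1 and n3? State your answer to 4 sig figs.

R_eq = 8.153 Ω

Apply KCL at each of the 3 non-ground nodes and solve the resulting linear system.
Node n1: branches {R6, R7, R8, R9, R11, R12, R13, R14, R15, Imeter} → V_1 = -0.1570
Node n2: branches {R1, R2, R4, R9, R10, R12, R14, R15} → V_2 = 0.01928
Node n3: branches {R2, R3, R4, R5, R11, Imeter} → V_3 = 0.2988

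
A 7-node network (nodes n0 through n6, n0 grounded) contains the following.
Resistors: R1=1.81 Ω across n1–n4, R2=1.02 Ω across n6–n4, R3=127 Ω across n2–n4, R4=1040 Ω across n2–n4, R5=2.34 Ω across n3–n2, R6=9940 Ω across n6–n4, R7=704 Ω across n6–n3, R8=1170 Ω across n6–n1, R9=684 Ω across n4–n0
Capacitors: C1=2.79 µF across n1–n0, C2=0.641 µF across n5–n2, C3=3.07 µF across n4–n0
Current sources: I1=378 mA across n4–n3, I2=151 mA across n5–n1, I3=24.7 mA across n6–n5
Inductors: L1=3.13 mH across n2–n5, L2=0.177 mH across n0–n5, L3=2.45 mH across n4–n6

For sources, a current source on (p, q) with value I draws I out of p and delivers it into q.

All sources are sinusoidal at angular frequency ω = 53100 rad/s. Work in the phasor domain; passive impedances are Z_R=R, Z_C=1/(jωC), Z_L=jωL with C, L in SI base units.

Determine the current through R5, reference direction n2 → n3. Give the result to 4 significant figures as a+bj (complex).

MNA unknowns: 6 node voltages V₁..V_6
R1: Y=0.5525+0.000j on G[1,4]
C1: Y=0.000+0.1481j on G[1,0]
R2: Y=0.9804+0.000j on G[6,4]
R3: Y=0.007874+0.000j on G[2,4]
R4: Y=0.0009615+0.000j on G[2,4]
I1: z[4]−=0.378, z[3]+=0.378
L1: Y=0.000-0.006017j on G[2,5]
R5: Y=0.4274+0.000j on G[3,2]
L2: Y=0.000-0.1064j on G[0,5]
R6: Y=0.0001006+0.000j on G[6,4]
C2: Y=0.000+0.03404j on G[5,2]
I2: z[5]−=0.151, z[1]+=0.151
R7: Y=0.001420+0.000j on G[6,3]
R8: Y=0.0008547+0.000j on G[6,1]
R9: Y=0.001462+0.000j on G[4,0]
C3: Y=0.000+0.1630j on G[4,0]
L3: Y=0.000-0.007687j on G[4,6]
I3: z[6]−=0.0247, z[5]+=0.0247
solve → V1=-0.1180+0.7035j, V2=2.916-10.15j, V3=3.786-10.11j, V4=-0.5792+0.6719j, V5=-1.042+2.017j, V6=-0.5975+0.6562j

-0.3718-0.01530j A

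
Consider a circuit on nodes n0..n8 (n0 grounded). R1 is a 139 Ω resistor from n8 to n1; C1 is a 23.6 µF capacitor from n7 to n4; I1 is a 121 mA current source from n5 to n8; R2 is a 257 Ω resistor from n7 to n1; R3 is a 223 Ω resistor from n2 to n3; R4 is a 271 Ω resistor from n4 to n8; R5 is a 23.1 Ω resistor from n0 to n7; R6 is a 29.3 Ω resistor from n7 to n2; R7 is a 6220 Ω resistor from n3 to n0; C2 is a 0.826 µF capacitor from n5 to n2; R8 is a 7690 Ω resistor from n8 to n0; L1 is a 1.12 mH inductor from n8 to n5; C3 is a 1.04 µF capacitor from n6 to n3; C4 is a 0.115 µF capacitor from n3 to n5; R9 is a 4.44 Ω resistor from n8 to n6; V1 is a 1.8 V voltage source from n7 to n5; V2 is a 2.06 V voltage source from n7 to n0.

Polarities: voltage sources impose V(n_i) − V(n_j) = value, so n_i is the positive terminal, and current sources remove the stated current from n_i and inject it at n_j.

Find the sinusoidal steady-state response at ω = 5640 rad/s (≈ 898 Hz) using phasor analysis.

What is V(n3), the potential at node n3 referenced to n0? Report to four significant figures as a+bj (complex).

0.3345-0.2353j V

Element admittances at ω=5640 rad/s:
  Y(R1) = 0.007194+0.000j S between n8,n1
  Y(C1) = 0.000+0.1331j S between n7,n4
  I1: injects 0.121 A into n8 (from n5)
  Y(R2) = 0.003891+0.000j S between n7,n1
  Y(R3) = 0.004484+0.000j S between n2,n3
  Y(R4) = 0.003690+0.000j S between n4,n8
  Y(R5) = 0.04329+0.000j S between n0,n7
  Y(R6) = 0.03413+0.000j S between n7,n2
  Y(R7) = 0.0001608+0.000j S between n3,n0
  Y(C2) = 0.000+0.004659j S between n5,n2
  Y(R8) = 0.0001300+0.000j S between n8,n0
  Y(L1) = 0.000-0.1583j S between n8,n5
  Y(C3) = 0.000+0.005866j S between n6,n3
  Y(C4) = 0.000+0.0006486j S between n3,n5
  Y(R9) = 0.2252+0.000j S between n8,n6
  V1: constraint V(n7)−V(n5) = 1.8
  V2: constraint V(n7)−V(n0) = 2.06
Assemble and solve the 10×10 MNA system:
  V(n1)=0.9135+0.5680j  V(n2)=1.833-0.2172j  V(n3)=0.3345-0.2353j  V(n4)=2.083+0.04961j  V(n5)=0.2600+0.000j  V(n6)=0.3224+0.8755j  V(n7)=2.060+0.000j  V(n8)=0.2935+0.8751j
  i(V1)=-0.01871-0.002079j  i(V2)=-0.08927-7.597e-05j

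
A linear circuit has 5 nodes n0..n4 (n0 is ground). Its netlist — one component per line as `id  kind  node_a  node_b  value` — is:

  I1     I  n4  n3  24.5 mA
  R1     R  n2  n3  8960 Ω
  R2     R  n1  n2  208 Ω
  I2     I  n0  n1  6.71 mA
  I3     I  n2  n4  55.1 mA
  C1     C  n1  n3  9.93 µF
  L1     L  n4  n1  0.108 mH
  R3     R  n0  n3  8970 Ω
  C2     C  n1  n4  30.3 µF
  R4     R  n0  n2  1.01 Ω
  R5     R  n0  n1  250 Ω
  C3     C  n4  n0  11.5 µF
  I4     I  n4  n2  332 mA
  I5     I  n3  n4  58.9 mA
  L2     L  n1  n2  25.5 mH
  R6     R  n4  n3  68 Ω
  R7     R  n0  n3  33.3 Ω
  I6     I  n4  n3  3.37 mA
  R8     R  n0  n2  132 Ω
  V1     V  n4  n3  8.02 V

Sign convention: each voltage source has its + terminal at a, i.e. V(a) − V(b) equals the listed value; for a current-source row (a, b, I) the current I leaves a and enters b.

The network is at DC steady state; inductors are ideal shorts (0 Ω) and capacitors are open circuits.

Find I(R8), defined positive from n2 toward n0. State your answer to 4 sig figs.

0.001824 A

Element admittances at DC:
  I1: injects 0.0245 A into n3 (from n4)
  Y(R1) = 0.0001116 S between n2,n3
  Y(R2) = 0.004808 S between n1,n2
  I2: injects 0.00671 A into n1 (from n0)
  I3: injects 0.0551 A into n4 (from n2)
  Y(C1) = 0.000 S between n1,n3
  L1: short n4↔n1 (DC inductor)
  Y(R3) = 0.0001115 S between n0,n3
  Y(C2) = 0.000 S between n1,n4
  Y(R4) = 0.9901 S between n0,n2
  Y(R5) = 0.004000 S between n0,n1
  Y(C3) = 0.000 S between n4,n0
  I4: injects 0.332 A into n2 (from n4)
  I5: injects 0.0589 A into n4 (from n3)
  L2: short n1↔n2 (DC inductor)
  Y(R6) = 0.01471 S between n4,n3
  Y(R7) = 0.03003 S between n0,n3
  I6: injects 0.00337 A into n3 (from n4)
  Y(R8) = 0.007576 S between n0,n2
  V1: constraint V(n4)−V(n3) = 8.02
Assemble and solve the 7×7 MNA system:
  V(n1)=0.2408  V(n2)=0.2408  V(n3)=-7.779  V(n4)=0.2408
  i(L1)=-0.04153  i(L2)=-0.03578  i(V1)=-0.3223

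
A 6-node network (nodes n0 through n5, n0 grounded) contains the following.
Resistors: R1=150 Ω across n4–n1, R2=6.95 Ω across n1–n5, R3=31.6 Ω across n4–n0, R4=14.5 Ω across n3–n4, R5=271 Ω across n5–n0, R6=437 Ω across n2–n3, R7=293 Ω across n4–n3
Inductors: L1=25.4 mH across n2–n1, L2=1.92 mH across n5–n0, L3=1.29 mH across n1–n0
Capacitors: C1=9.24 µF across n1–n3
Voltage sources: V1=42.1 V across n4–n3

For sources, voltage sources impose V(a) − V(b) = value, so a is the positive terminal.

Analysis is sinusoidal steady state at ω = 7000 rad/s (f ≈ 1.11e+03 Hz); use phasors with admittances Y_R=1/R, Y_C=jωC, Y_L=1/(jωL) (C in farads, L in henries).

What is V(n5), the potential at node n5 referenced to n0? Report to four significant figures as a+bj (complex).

MNA unknowns: 5 node voltages V₁..V_5 plus 1 source current (V1)
R1: Y=0.006667+0.000j on G[4,1]
L1: Y=0.000-0.005624j on G[2,1]
R2: Y=0.1439+0.000j on G[1,5]
C1: Y=0.000+0.06468j on G[1,3]
L2: Y=0.000-0.07440j on G[5,0]
R3: Y=0.03165+0.000j on G[4,0]
L3: Y=0.000-0.1107j on G[1,0]
R4: Y=0.06897+0.000j on G[3,4]
R5: Y=0.003690+0.000j on G[5,0]
R6: Y=0.002288+0.000j on G[2,3]
R7: Y=0.003413+0.000j on G[4,3]
V1: row V4−V3=42.1, i_V1 at 4,3
solve → V1=1.241-6.683j, V2=-7.062-7.089j, V3=-8.059+13.32j, V4=34.04+13.32j, V5=3.584-4.709j
aux → i_V1=-4.343-0.5548j

3.584-4.709j V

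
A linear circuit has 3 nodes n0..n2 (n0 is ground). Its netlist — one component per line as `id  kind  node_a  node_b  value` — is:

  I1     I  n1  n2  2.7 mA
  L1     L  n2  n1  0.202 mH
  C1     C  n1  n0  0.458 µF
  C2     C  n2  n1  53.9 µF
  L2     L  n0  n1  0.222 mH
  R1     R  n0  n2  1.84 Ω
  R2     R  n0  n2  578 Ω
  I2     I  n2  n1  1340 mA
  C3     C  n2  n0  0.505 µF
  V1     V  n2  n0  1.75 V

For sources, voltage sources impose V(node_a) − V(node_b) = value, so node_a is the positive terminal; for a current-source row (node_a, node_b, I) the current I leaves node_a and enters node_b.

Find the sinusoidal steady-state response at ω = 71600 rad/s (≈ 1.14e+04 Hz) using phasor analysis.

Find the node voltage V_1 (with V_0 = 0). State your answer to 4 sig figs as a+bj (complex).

Element admittances at ω=71600 rad/s:
  I1: injects 0.0027 A into n2 (from n1)
  Y(L1) = 0.000-0.06914j S between n2,n1
  Y(C1) = 0.000+0.03279j S between n1,n0
  Y(C2) = 0.000+3.859j S between n2,n1
  Y(L2) = 0.000-0.06291j S between n0,n1
  Y(R1) = 0.5435+0.000j S between n0,n2
  Y(R2) = 0.001730+0.000j S between n0,n2
  I2: injects 1.34 A into n1 (from n2)
  Y(C3) = 0.000+0.03616j S between n2,n0
  V1: constraint V(n2)−V(n0) = 1.75
Assemble and solve the 3×3 MNA system:
  V(n1)=1.764-0.3557j  V(n2)=1.750+0.000j
  i(V1)=-0.9434-0.01015j

1.764-0.3557j V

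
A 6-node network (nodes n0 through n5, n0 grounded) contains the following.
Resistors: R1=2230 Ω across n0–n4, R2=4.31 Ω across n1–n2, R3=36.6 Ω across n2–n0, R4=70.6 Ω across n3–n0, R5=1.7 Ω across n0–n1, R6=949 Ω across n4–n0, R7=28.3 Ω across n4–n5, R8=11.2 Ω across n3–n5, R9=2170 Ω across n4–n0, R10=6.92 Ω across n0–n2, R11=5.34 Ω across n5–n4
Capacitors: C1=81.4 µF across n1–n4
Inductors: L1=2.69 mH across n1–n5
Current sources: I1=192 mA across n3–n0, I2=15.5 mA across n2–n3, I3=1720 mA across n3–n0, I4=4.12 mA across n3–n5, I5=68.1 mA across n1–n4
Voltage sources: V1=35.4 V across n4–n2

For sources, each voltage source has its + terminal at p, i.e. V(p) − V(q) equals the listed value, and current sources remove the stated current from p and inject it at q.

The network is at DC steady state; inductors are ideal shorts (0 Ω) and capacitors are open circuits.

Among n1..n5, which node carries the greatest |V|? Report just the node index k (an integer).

4

Apply KCL at each of the 5 non-ground nodes and solve the resulting linear system.
Node n1: branches {C1, R2, R5, L1, I5} → V_1 = 0.6372
Node n2: branches {R2, R3, I2, R10, V1} → V_2 = -12.11
Node n3: branches {R4, R8, I1, I2, I3, I4} → V_3 = -17.82
Node n4: branches {R1, C1, R6, R7, R9, R11, I5, V1} → V_4 = 23.29
Node n5: branches {R7, L1, R8, R11, I4} → V_5 = 0.6372
Source currents: i(L1)=-3.399, i(V1)=-5.021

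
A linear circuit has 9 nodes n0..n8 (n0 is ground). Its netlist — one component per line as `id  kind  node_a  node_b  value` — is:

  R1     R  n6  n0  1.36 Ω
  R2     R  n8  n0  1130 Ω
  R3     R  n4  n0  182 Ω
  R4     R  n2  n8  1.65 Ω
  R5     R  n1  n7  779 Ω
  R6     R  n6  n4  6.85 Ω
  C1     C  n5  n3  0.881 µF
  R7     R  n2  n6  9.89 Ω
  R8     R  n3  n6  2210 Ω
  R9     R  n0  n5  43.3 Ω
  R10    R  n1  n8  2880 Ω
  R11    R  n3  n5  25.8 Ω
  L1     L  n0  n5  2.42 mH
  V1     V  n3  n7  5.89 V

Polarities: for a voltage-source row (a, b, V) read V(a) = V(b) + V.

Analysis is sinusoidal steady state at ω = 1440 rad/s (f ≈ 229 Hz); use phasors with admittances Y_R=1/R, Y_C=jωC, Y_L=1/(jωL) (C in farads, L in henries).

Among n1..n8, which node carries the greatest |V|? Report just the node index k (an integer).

MNA unknowns: 8 node voltages V₁..V_8 plus 1 source current (V1)
R1: Y=0.7353+0.000j on G[6,0]
R2: Y=0.0008850+0.000j on G[8,0]
R3: Y=0.005495+0.000j on G[4,0]
R4: Y=0.6061+0.000j on G[2,8]
R5: Y=0.001284+0.000j on G[1,7]
R6: Y=0.1460+0.000j on G[6,4]
C1: Y=0.000+0.001269j on G[5,3]
R7: Y=0.1011+0.000j on G[2,6]
R8: Y=0.0004525+0.000j on G[3,6]
R9: Y=0.02309+0.000j on G[0,5]
R10: Y=0.0003472+0.000j on G[1,8]
R11: Y=0.03876+0.000j on G[3,5]
L1: Y=0.000-0.2870j on G[0,5]
V1: row V3−V7=5.89, i_V1 at 3,7
solve → V1=-4.608+0.003187j, V2=-0.01768+1.468e-05j, V3=0.04100+0.004044j, V4=-0.002024+3.793e-06j, V5=0.0004486+0.005447j, V6=-0.002100+3.935e-06j, V7=-5.849+0.004044j, V8=-0.02028+1.647e-05j
aux → i_V1=-0.001593+1.101e-06j

7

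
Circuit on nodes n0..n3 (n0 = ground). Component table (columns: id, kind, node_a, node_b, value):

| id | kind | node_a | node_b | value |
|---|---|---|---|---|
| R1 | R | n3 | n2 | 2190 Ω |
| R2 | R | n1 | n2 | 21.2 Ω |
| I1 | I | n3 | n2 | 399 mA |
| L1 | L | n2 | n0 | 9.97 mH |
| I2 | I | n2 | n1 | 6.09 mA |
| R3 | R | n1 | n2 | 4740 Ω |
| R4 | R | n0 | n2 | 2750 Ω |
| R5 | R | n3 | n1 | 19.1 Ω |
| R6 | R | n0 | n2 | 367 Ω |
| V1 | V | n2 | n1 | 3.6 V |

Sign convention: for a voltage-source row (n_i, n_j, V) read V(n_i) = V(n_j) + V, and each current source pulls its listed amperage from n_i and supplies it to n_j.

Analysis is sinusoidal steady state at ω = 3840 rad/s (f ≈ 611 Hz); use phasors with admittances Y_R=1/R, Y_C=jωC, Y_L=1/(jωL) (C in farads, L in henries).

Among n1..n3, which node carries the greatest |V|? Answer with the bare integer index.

Element admittances at ω=3840 rad/s:
  Y(R1) = 0.0004566+0.000j S between n3,n2
  Y(R2) = 0.04717+0.000j S between n1,n2
  I1: injects 0.399 A into n2 (from n3)
  Y(L1) = 0.000-0.02612j S between n2,n0
  I2: injects 0.00609 A into n1 (from n2)
  Y(R3) = 0.0002110+0.000j S between n1,n2
  Y(R4) = 0.0003636+0.000j S between n0,n2
  Y(R5) = 0.05236+0.000j S between n3,n1
  Y(R6) = 0.002725+0.000j S between n0,n2
  V1: constraint V(n2)−V(n1) = 3.6
Assemble and solve the 4×4 MNA system:
  V(n1)=-3.600+0.000j  V(n2)=0.000+0.000j  V(n3)=-11.12+0.000j
  i(V1)=0.2173+0.000j

3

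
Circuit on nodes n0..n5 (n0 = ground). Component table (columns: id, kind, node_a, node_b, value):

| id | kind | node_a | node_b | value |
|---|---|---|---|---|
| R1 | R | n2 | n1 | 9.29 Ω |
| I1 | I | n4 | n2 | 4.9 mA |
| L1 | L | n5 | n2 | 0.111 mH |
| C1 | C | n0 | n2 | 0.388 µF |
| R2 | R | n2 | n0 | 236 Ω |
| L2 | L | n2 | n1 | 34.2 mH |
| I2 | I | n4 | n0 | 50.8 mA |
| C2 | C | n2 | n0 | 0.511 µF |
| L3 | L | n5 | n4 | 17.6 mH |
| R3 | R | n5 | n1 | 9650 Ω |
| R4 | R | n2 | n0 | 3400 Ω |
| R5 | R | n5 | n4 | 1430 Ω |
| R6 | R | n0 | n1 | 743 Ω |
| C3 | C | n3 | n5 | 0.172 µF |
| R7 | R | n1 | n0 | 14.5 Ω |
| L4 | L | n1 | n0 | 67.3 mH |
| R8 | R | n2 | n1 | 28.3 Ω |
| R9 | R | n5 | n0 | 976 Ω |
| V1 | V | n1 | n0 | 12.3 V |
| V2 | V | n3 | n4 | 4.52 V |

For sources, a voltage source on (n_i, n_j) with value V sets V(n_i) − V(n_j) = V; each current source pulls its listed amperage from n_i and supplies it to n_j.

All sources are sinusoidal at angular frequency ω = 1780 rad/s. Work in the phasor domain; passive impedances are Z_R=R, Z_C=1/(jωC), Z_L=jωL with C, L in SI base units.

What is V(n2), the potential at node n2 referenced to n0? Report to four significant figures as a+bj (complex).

Apply KCL at each of the 5 non-ground nodes and solve the resulting linear system.
Node n1: branches {R1, L2, R3, R6, R7, L4, R8, V1} → V_1 = 12.30+0.000j
Node n2: branches {R1, I1, L1, C1, R2, L2, C2, R4, R8} → V_2 = 11.52-0.2102j
Node n3: branches {C3, V2} → V_3 = 16.04-1.985j
Node n4: branches {I1, I2, L3, R5, V2} → V_4 = 11.52-1.985j
Node n5: branches {L1, L3, R3, R5, C3, R9} → V_5 = 11.52-0.2235j
Source currents: i(V1)=-0.9800+0.08542j, i(V2)=-0.0005394-0.001385j

11.52-0.2102j V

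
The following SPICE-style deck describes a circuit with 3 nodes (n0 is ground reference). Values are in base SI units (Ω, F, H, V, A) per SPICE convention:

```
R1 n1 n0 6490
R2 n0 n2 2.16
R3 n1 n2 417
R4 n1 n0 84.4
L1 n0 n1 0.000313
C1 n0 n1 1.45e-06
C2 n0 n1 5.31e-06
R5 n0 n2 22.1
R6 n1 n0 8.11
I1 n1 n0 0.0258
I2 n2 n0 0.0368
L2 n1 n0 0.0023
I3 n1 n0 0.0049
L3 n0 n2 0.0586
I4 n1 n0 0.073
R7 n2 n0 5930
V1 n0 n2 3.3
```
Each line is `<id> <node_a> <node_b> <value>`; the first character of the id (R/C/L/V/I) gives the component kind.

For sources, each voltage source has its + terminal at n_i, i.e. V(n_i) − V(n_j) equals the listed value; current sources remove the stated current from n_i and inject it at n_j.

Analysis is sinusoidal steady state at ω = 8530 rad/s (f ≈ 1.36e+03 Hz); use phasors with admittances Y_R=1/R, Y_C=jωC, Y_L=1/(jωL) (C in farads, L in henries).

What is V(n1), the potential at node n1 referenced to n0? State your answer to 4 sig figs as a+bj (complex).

Apply KCL at each of the 2 non-ground nodes and solve the resulting linear system.
Node n1: branches {R1, R3, R4, L1, C1, C2, R6, I1, L2, I3, I4} → V_1 = -0.09962-0.2661j
Node n2: branches {R2, R3, R5, I2, L3, R7, V1} → V_2 = -3.300+0.000j
Source currents: i(V1)=-1.649+0.007240j

-0.09962-0.2661j V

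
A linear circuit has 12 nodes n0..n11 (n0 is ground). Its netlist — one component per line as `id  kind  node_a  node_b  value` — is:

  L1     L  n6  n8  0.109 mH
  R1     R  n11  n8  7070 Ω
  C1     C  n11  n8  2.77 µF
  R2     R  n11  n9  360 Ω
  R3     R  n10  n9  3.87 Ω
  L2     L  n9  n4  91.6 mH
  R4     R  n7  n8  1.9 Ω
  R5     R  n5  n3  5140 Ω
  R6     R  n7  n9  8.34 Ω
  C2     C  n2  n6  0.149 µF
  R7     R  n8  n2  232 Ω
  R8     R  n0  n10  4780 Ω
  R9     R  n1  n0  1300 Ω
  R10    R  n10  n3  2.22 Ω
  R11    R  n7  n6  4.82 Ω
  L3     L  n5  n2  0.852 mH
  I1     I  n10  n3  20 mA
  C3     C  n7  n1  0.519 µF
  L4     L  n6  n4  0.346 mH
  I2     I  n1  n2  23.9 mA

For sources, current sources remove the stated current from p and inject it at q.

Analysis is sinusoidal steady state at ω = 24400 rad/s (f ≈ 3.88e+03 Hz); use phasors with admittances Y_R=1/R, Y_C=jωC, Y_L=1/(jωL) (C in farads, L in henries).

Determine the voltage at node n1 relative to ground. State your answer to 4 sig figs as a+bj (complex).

Apply KCL at each of the 11 non-ground nodes and solve the resulting linear system.
Node n1: branches {R9, C3, I2} → V_1 = -0.007015+0.4040j
Node n2: branches {C2, R7, L3, I2} → V_2 = 3.252-4.085j
Node n3: branches {R5, R10, I1} → V_3 = 0.07156-1.486j
Node n4: branches {L2, L4} → V_4 = 0.03194-1.470j
Node n5: branches {R5, L3} → V_5 = 3.241-4.098j
Node n6: branches {L1, C2, R11, L4} → V_6 = 0.03197-1.470j
Node n7: branches {R4, R6, R11, C3} → V_7 = 0.01752-1.483j
Node n8: branches {L1, R1, C1, R4, R7} → V_8 = 0.05588-1.487j
Node n9: branches {R2, R3, L2, R6} → V_9 = 0.02343-1.485j
Node n10: branches {R3, R8, R10, I1} → V_10 = 0.02579-1.485j
Node n11: branches {R1, C1, R2} → V_11 = 0.05593-1.486j

-0.007015+0.4040j V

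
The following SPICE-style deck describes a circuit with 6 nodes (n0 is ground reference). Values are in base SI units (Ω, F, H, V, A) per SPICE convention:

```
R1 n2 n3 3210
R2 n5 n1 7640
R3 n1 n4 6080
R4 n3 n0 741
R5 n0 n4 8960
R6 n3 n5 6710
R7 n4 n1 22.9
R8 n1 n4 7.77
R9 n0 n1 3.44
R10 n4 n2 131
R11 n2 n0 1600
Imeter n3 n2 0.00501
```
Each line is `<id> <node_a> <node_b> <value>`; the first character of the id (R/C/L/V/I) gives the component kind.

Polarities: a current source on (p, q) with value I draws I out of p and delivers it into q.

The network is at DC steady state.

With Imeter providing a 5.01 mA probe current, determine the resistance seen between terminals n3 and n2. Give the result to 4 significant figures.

R_eq = 661.5 Ω

MNA unknowns: 5 node voltages V₁..V_5
R1: Y=0.0003115 on G[2,3]
R2: Y=0.0001309 on G[5,1]
R3: Y=0.0001645 on G[1,4]
R4: Y=0.001350 on G[3,0]
R5: Y=0.0001116 on G[0,4]
R6: Y=0.0001490 on G[3,5]
R7: Y=0.04367 on G[4,1]
R8: Y=0.1287 on G[1,4]
R9: Y=0.2907 on G[0,1]
R10: Y=0.007634 on G[4,2]
R11: Y=0.0006250 on G[2,0]
Imeter: z[3]−=0.00501, z[2]+=0.00501
solve → V1=0.01189, V2=0.5122, V3=-2.802, V4=0.03307, V5=-1.486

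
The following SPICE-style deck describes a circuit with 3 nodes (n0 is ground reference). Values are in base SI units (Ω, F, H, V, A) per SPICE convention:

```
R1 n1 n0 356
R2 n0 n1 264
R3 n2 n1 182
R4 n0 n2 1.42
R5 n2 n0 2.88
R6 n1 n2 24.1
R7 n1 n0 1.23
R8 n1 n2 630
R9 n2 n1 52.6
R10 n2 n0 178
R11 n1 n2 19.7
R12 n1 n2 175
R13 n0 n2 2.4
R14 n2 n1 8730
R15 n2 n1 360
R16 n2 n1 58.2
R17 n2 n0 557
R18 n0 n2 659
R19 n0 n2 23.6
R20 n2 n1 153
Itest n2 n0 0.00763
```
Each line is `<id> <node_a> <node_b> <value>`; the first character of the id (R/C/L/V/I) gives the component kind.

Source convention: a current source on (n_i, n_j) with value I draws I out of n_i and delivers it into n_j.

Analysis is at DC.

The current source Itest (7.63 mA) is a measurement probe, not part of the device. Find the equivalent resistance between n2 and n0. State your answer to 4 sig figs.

R_eq = 0.6073 Ω

MNA unknowns: 2 node voltages V₁..V_2
R1: Y=0.002809 on G[1,0]
R2: Y=0.003788 on G[0,1]
R3: Y=0.005495 on G[2,1]
R4: Y=0.7042 on G[0,2]
R5: Y=0.3472 on G[2,0]
R6: Y=0.04149 on G[1,2]
R7: Y=0.8130 on G[1,0]
R8: Y=0.001587 on G[1,2]
R9: Y=0.01901 on G[2,1]
R10: Y=0.005618 on G[2,0]
R11: Y=0.05076 on G[1,2]
R12: Y=0.005714 on G[1,2]
R13: Y=0.4167 on G[0,2]
R14: Y=0.0001145 on G[2,1]
R15: Y=0.002778 on G[2,1]
R16: Y=0.01718 on G[2,1]
R17: Y=0.001795 on G[2,0]
R18: Y=0.001517 on G[0,2]
R19: Y=0.04237 on G[0,2]
R20: Y=0.006536 on G[2,1]
Itest: z[2]−=0.00763, z[0]+=0.00763
solve → V1=-0.0007195, V2=-0.004634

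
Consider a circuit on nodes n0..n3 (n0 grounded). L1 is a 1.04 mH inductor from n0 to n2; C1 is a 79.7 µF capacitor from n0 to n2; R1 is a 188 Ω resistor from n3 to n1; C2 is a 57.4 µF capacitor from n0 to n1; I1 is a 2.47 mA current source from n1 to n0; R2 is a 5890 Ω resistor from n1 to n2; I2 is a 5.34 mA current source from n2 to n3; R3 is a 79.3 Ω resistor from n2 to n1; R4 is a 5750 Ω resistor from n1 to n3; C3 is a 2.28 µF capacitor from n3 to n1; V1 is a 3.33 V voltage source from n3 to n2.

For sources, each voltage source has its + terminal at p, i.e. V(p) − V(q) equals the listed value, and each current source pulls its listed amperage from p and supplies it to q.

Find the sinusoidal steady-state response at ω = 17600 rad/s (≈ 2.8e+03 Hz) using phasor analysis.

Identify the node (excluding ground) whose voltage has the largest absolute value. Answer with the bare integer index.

Element admittances at ω=17600 rad/s:
  Y(L1) = 0.000-0.05463j S between n0,n2
  Y(C1) = 0.000+1.403j S between n0,n2
  Y(R1) = 0.005319+0.000j S between n3,n1
  Y(C2) = 0.000+1.010j S between n0,n1
  I1: injects 0.00247 A into n0 (from n1)
  Y(R2) = 0.0001698+0.000j S between n1,n2
  I2: injects 0.00534 A into n3 (from n2)
  Y(R3) = 0.01261+0.000j S between n2,n1
  Y(R4) = 0.0001739+0.000j S between n1,n3
  Y(C3) = 0.000+0.04013j S between n3,n1
  V1: constraint V(n3)−V(n2) = 3.33
Assemble and solve the 4×4 MNA system:
  V(n1)=0.1240-0.01091j  V(n2)=-0.09295+0.01001j  V(n3)=3.237+0.01001j
  i(V1)=-0.01092-0.1250j

3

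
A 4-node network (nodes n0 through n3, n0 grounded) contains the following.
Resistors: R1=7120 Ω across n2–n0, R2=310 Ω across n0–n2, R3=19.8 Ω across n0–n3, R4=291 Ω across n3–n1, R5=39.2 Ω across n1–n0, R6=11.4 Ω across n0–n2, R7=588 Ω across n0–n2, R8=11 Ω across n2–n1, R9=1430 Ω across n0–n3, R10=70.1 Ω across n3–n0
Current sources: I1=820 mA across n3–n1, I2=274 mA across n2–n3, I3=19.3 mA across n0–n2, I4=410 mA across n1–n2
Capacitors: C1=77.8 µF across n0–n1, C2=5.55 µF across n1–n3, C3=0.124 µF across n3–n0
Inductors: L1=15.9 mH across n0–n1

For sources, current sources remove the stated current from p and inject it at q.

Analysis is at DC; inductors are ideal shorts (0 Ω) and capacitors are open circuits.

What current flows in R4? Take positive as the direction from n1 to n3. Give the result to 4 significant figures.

Element admittances at DC:
  Y(R1) = 0.0001404 S between n2,n0
  Y(R2) = 0.003226 S between n0,n2
  Y(R3) = 0.05051 S between n0,n3
  I1: injects 0.82 A into n1 (from n3)
  I2: injects 0.274 A into n3 (from n2)
  Y(C1) = 0.000 S between n0,n1
  L1: short n0↔n1 (DC inductor)
  Y(R4) = 0.003436 S between n3,n1
  Y(R5) = 0.02551 S between n1,n0
  Y(R6) = 0.08772 S between n0,n2
  Y(R7) = 0.001701 S between n0,n2
  Y(R8) = 0.09091 S between n2,n1
  Y(R9) = 0.0006993 S between n0,n3
  Y(C2) = 0.000 S between n1,n3
  Y(R10) = 0.01427 S between n3,n0
  Y(C3) = 0.000 S between n3,n0
  I3: injects 0.0193 A into n2 (from n0)
  I4: injects 0.41 A into n2 (from n1)
Assemble and solve the 4×4 MNA system:
  V(n1)=0.000  V(n2)=0.8454  V(n3)=-7.924
  i(L1)=-0.4596

0.02723 A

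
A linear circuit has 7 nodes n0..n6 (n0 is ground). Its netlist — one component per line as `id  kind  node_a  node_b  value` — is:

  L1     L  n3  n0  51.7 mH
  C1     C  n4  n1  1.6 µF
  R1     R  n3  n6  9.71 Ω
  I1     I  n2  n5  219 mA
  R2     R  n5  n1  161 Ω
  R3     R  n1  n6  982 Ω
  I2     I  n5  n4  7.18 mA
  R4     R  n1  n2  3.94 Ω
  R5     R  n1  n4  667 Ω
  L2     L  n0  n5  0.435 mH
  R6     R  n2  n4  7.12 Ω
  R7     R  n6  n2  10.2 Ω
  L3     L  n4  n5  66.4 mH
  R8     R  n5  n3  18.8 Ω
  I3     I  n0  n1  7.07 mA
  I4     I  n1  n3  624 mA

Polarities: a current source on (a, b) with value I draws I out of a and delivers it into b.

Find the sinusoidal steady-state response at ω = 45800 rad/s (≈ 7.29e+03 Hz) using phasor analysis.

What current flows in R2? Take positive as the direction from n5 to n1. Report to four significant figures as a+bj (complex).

0.1097-0.0005484j A

Element admittances at ω=45800 rad/s:
  Y(L1) = 0.000-0.0004223j S between n3,n0
  Y(C1) = 0.000+0.07328j S between n4,n1
  Y(R1) = 0.1030+0.000j S between n3,n6
  I1: injects 0.219 A into n5 (from n2)
  Y(R2) = 0.006211+0.000j S between n5,n1
  Y(R3) = 0.001018+0.000j S between n1,n6
  I2: injects 0.00718 A into n4 (from n5)
  Y(R4) = 0.2538+0.000j S between n1,n2
  Y(R5) = 0.001499+0.000j S between n1,n4
  Y(L2) = 0.000-0.05019j S between n0,n5
  Y(R6) = 0.1404+0.000j S between n2,n4
  Y(R7) = 0.09804+0.000j S between n6,n2
  Y(L3) = 0.000-0.0003288j S between n4,n5
  Y(R8) = 0.05319+0.000j S between n5,n3
  I3: injects 0.00707 A into n1 (from n0)
  I4: injects 0.624 A into n3 (from n1)
Assemble and solve the 6×6 MNA system:
  V(n1)=-17.65+0.2290j  V(n2)=-15.98-0.1070j  V(n3)=-1.766+0.01457j  V(n4)=-16.46-0.7588j  V(n5)=0.01486+0.1407j  V(n6)=-8.745-0.04335j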